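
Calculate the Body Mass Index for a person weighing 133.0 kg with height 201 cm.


BMI = weight / height^2
height = 201 cm = 2.01 m
BMI = 133.0 / 2.01^2
BMI = 32.92 kg/m^2


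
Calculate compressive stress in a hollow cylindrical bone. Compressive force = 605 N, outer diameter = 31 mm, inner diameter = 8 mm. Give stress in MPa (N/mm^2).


A = pi*(r_o^2 - r_i^2)
r_o = 15.5 mm, r_i = 4 mm
A = 704.502 mm^2
sigma = F/A = 605 / 704.502
sigma = 0.8588 MPa


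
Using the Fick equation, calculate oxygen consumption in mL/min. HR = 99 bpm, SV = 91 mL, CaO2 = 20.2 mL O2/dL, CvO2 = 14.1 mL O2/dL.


CO = HR*SV = 99*91/1000 = 9.009 L/min
a-v O2 diff = 20.2 - 14.1 = 6.1 mL/dL
VO2 = CO * (CaO2-CvO2) * 10 dL/L
VO2 = 9.009 * 6.1 * 10
VO2 = 549.5 mL/min


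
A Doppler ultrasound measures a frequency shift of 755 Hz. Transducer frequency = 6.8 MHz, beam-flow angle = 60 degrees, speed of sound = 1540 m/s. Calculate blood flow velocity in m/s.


v = fd * c / (2 * f0 * cos(theta))
v = 755 * 1540 / (2 * 6.8000e+06 * cos(60))
v = 0.171 m/s


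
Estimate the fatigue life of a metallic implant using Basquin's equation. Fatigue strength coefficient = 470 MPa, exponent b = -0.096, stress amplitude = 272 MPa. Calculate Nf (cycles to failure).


sigma_a = sigma_f' * (2Nf)^b
2Nf = (sigma_a/sigma_f')^(1/b)
2Nf = (272/470)^(1/-0.096)
2Nf = 298.02997
Nf = 149


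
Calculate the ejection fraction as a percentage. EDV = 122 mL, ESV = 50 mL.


SV = EDV - ESV = 122 - 50 = 72 mL
EF = SV/EDV * 100 = 72/122 * 100
EF = 59.02%


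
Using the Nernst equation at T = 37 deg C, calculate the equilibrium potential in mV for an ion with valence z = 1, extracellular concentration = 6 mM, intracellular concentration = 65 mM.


E = (RT/(zF)) * ln(C_out/C_in)
T = 37 + 273.15 = 310.15 K
E = (8.314 * 310.15 / (1 * 96485)) * ln(6/65)
E = -63.68 mV


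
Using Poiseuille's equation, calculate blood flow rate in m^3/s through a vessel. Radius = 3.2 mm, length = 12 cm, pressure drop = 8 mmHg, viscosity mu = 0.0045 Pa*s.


Q = pi*r^4*dP / (8*mu*L)
r = 0.0032 m, L = 0.12 m
dP = 8 mmHg = 1066.576 Pa
Q = 8.1331e-05 m^3/s


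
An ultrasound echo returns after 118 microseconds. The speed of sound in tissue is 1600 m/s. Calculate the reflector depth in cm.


depth = c * t / 2
t = 118 us = 1.1800e-04 s
depth = 1600 * 1.1800e-04 / 2
depth = 0.0944 m = 9.44 cm


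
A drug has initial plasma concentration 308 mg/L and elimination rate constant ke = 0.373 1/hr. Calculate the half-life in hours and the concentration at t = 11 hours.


t_half = ln(2) / ke = 0.693147 / 0.373 = 1.858 hr
C(t) = C0 * exp(-ke*t) = 308 * exp(-0.373*11)
C(11) = 5.089 mg/L


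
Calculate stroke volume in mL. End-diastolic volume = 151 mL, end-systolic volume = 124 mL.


SV = EDV - ESV
SV = 151 - 124
SV = 27 mL


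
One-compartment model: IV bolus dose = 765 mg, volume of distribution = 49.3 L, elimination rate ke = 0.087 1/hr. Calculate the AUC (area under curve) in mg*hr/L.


C0 = Dose/Vd = 765/49.3 = 15.5172 mg/L
AUC = C0/ke = 15.5172/0.087
AUC = 178.4 mg*hr/L


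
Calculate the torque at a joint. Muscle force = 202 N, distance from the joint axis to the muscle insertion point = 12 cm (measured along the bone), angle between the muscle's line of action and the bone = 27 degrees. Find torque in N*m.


Torque = F * d * sin(theta)   (moment arm = d*sin(theta))
d = 12 cm = 0.12 m
Torque = 202 * 0.12 * sin(27)
Torque = 11 N*m


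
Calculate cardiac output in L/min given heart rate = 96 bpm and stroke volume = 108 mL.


CO = HR * SV
CO = 96 * 108 / 1000
CO = 10.37 L/min


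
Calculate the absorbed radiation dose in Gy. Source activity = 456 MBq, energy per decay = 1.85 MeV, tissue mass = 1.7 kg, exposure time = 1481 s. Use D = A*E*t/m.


A = 456 MBq = 4.5600e+08 Bq
E = 1.85 MeV = 2.9637e-13 J
D = A*E*t/m = 4.5600e+08*2.9637e-13*1481/1.7
D = 0.1177 Gy


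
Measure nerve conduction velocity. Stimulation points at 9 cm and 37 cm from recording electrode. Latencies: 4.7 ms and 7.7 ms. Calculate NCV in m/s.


Distance = (37 - 9) / 100 = 0.28 m
dt = (7.7 - 4.7) / 1000 = 0.003 s
NCV = dist / dt = 93.33 m/s


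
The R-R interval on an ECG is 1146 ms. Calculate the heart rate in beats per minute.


HR = 60 / RR_interval(s)
RR = 1146 ms = 1.146 s
HR = 60 / 1.146 = 52.36 bpm


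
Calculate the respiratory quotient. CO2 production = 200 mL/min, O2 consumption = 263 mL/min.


RQ = VCO2 / VO2
RQ = 200 / 263
RQ = 0.7605


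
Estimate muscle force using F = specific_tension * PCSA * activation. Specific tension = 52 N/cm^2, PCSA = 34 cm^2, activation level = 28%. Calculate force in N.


F = sigma * PCSA * activation
F = 52 * 34 * 0.28
F = 495 N


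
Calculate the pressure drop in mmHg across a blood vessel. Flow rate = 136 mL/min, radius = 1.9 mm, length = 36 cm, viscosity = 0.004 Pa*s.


dP = 8*mu*L*Q / (pi*r^4)
Q = 136 mL/min = 2.26667e-06 m^3/s
dP = 637.788 Pa = 637.788 / 133.322 mmHg = 4.784 mmHg


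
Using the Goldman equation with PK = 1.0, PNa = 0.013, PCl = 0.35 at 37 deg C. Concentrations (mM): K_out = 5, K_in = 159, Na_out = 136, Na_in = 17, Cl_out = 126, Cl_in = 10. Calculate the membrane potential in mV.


Vm = (RT/F)*ln((PK*Ko + PNa*Nao + PCl*Cli)/(PK*Ki + PNa*Nai + PCl*Clo))
Numer = 10.268, Denom = 203.321
Vm = -79.8 mV


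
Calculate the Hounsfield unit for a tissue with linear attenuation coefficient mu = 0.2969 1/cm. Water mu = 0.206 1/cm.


HU = ((mu_tissue - mu_water) / mu_water) * 1000
HU = ((0.2969 - 0.206) / 0.206) * 1000
HU = 441.3


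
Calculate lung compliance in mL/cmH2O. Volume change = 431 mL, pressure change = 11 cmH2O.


C = dV / dP
C = 431 / 11
C = 39.18 mL/cmH2O


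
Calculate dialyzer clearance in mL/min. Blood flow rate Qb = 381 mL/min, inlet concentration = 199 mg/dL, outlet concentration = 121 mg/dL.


K = Qb * (Cb_in - Cb_out) / Cb_in
K = 381 * (199 - 121) / 199
K = 149.3 mL/min


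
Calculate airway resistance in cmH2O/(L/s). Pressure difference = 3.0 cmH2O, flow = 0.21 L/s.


R = dP / flow
R = 3.0 / 0.21
R = 14.29 cmH2O/(L/s)


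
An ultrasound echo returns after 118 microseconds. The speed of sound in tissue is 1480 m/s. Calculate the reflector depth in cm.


depth = c * t / 2
t = 118 us = 1.1800e-04 s
depth = 1480 * 1.1800e-04 / 2
depth = 0.08732 m = 8.732 cm


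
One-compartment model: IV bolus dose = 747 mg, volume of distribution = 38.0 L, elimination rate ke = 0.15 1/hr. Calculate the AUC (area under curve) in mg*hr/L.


C0 = Dose/Vd = 747/38.0 = 19.6579 mg/L
AUC = C0/ke = 19.6579/0.15
AUC = 131.1 mg*hr/L


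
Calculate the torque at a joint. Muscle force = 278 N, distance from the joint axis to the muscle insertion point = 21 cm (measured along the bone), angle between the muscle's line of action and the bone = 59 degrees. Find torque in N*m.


Torque = F * d * sin(theta)   (moment arm = d*sin(theta))
d = 21 cm = 0.21 m
Torque = 278 * 0.21 * sin(59)
Torque = 50.04 N*m


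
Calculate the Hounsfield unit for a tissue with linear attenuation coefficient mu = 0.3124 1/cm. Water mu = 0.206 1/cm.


HU = ((mu_tissue - mu_water) / mu_water) * 1000
HU = ((0.3124 - 0.206) / 0.206) * 1000
HU = 516.5


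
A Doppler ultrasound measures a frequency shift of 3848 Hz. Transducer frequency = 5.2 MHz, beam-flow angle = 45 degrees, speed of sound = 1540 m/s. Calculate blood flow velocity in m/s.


v = fd * c / (2 * f0 * cos(theta))
v = 3848 * 1540 / (2 * 5.2000e+06 * cos(45))
v = 0.8058 m/s


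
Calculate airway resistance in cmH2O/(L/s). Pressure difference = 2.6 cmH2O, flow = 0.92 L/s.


R = dP / flow
R = 2.6 / 0.92
R = 2.826 cmH2O/(L/s)


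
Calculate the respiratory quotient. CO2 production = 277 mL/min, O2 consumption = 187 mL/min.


RQ = VCO2 / VO2
RQ = 277 / 187
RQ = 1.481


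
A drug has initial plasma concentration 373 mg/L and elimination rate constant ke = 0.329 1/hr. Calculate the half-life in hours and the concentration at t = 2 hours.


t_half = ln(2) / ke = 0.693147 / 0.329 = 2.107 hr
C(t) = C0 * exp(-ke*t) = 373 * exp(-0.329*2)
C(2) = 193.2 mg/L


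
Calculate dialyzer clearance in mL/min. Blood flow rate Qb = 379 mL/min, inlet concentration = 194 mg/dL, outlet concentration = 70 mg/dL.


K = Qb * (Cb_in - Cb_out) / Cb_in
K = 379 * (194 - 70) / 194
K = 242.2 mL/min


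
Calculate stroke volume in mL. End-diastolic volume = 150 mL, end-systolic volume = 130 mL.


SV = EDV - ESV
SV = 150 - 130
SV = 20 mL


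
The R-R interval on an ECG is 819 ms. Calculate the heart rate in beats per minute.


HR = 60 / RR_interval(s)
RR = 819 ms = 0.819 s
HR = 60 / 0.819 = 73.26 bpm


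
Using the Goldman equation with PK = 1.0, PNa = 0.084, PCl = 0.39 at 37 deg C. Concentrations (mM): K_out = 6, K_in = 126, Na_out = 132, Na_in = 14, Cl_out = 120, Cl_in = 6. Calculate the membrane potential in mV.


Vm = (RT/F)*ln((PK*Ko + PNa*Nao + PCl*Cli)/(PK*Ki + PNa*Nai + PCl*Clo))
Numer = 19.428, Denom = 173.976
Vm = -58.59 mV


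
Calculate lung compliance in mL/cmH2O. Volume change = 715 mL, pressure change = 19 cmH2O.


C = dV / dP
C = 715 / 19
C = 37.63 mL/cmH2O


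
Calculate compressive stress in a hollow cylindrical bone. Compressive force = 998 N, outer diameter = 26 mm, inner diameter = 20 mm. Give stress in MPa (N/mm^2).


A = pi*(r_o^2 - r_i^2)
r_o = 13 mm, r_i = 10 mm
A = 216.77 mm^2
sigma = F/A = 998 / 216.77
sigma = 4.604 MPa


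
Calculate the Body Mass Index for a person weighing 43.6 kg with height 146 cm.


BMI = weight / height^2
height = 146 cm = 1.46 m
BMI = 43.6 / 1.46^2
BMI = 20.45 kg/m^2


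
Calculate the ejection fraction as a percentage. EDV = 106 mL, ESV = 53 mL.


SV = EDV - ESV = 106 - 53 = 53 mL
EF = SV/EDV * 100 = 53/106 * 100
EF = 50%


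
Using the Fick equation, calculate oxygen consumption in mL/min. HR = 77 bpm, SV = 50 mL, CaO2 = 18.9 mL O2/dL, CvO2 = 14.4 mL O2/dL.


CO = HR*SV = 77*50/1000 = 3.85 L/min
a-v O2 diff = 18.9 - 14.4 = 4.5 mL/dL
VO2 = CO * (CaO2-CvO2) * 10 dL/L
VO2 = 3.85 * 4.5 * 10
VO2 = 173.2 mL/min


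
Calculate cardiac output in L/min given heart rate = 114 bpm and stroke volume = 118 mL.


CO = HR * SV
CO = 114 * 118 / 1000
CO = 13.45 L/min


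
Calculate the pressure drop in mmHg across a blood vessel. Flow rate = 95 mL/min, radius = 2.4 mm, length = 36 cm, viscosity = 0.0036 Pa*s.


dP = 8*mu*L*Q / (pi*r^4)
Q = 95 mL/min = 1.58333e-06 m^3/s
dP = 157.497 Pa = 157.497 / 133.322 mmHg = 1.181 mmHg


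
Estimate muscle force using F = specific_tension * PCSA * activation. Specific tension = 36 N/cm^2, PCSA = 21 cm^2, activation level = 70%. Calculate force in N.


F = sigma * PCSA * activation
F = 36 * 21 * 0.7
F = 529.2 N


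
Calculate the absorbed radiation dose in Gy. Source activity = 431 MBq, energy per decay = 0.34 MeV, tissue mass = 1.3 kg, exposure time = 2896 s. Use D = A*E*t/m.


A = 431 MBq = 4.3100e+08 Bq
E = 0.34 MeV = 5.4468e-14 J
D = A*E*t/m = 4.3100e+08*5.4468e-14*2896/1.3
D = 0.0523 Gy


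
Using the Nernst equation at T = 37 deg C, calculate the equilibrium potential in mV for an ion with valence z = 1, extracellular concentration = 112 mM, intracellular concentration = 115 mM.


E = (RT/(zF)) * ln(C_out/C_in)
T = 37 + 273.15 = 310.15 K
E = (8.314 * 310.15 / (1 * 96485)) * ln(112/115)
E = -0.7064 mV


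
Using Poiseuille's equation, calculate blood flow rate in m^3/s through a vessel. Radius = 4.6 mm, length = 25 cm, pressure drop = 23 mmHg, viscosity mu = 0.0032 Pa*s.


Q = pi*r^4*dP / (8*mu*L)
r = 0.0046 m, L = 0.25 m
dP = 23 mmHg = 3066.406 Pa
Q = 6.7395e-04 m^3/s


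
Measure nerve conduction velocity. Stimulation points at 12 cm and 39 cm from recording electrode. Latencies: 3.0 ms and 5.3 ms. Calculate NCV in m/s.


Distance = (39 - 12) / 100 = 0.27 m
dt = (5.3 - 3.0) / 1000 = 0.0023 s
NCV = dist / dt = 117.4 m/s


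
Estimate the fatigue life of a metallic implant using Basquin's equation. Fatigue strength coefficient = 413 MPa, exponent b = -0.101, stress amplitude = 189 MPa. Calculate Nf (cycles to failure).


sigma_a = sigma_f' * (2Nf)^b
2Nf = (sigma_a/sigma_f')^(1/b)
2Nf = (189/413)^(1/-0.101)
2Nf = 2297.5754
Nf = 1149


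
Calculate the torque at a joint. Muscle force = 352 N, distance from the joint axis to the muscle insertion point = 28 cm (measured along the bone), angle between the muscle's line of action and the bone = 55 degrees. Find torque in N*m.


Torque = F * d * sin(theta)   (moment arm = d*sin(theta))
d = 28 cm = 0.28 m
Torque = 352 * 0.28 * sin(55)
Torque = 80.74 N*m


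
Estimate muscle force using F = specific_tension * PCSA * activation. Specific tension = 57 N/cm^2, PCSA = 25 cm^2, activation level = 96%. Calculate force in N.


F = sigma * PCSA * activation
F = 57 * 25 * 0.96
F = 1368 N


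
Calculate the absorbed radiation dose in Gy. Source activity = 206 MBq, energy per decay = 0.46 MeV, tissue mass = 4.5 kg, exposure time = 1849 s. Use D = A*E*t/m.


A = 206 MBq = 2.0600e+08 Bq
E = 0.46 MeV = 7.3692e-14 J
D = A*E*t/m = 2.0600e+08*7.3692e-14*1849/4.5
D = 0.006238 Gy


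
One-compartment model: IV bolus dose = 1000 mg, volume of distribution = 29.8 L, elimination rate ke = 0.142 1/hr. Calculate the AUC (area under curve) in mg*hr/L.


C0 = Dose/Vd = 1000/29.8 = 33.557 mg/L
AUC = C0/ke = 33.557/0.142
AUC = 236.3 mg*hr/L


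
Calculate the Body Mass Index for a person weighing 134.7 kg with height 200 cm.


BMI = weight / height^2
height = 200 cm = 2 m
BMI = 134.7 / 2^2
BMI = 33.67 kg/m^2


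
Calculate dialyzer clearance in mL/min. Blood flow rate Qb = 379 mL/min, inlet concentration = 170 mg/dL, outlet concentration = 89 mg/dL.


K = Qb * (Cb_in - Cb_out) / Cb_in
K = 379 * (170 - 89) / 170
K = 180.6 mL/min


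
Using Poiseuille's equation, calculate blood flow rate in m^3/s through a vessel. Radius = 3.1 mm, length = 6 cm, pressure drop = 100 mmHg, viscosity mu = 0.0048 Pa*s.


Q = pi*r^4*dP / (8*mu*L)
r = 0.0031 m, L = 0.06 m
dP = 100 mmHg = 13332.2 Pa
Q = 0.001679 m^3/s


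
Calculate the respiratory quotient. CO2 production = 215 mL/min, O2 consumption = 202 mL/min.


RQ = VCO2 / VO2
RQ = 215 / 202
RQ = 1.064


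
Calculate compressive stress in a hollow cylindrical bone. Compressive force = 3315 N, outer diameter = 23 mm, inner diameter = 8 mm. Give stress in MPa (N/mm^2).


A = pi*(r_o^2 - r_i^2)
r_o = 11.5 mm, r_i = 4 mm
A = 365.21 mm^2
sigma = F/A = 3315 / 365.21
sigma = 9.077 MPa


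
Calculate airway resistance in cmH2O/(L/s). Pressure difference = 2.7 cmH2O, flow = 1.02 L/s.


R = dP / flow
R = 2.7 / 1.02
R = 2.647 cmH2O/(L/s)


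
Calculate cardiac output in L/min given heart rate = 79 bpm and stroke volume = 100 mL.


CO = HR * SV
CO = 79 * 100 / 1000
CO = 7.9 L/min


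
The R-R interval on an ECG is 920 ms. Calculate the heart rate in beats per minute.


HR = 60 / RR_interval(s)
RR = 920 ms = 0.92 s
HR = 60 / 0.92 = 65.22 bpm


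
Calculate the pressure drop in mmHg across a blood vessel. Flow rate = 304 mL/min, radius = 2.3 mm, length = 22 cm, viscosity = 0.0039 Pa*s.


dP = 8*mu*L*Q / (pi*r^4)
Q = 304 mL/min = 5.06667e-06 m^3/s
dP = 395.584 Pa = 395.584 / 133.322 mmHg = 2.967 mmHg


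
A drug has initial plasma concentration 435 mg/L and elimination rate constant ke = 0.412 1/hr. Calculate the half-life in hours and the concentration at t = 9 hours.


t_half = ln(2) / ke = 0.693147 / 0.412 = 1.682 hr
C(t) = C0 * exp(-ke*t) = 435 * exp(-0.412*9)
C(9) = 10.67 mg/L


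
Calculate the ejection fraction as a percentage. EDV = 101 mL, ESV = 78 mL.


SV = EDV - ESV = 101 - 78 = 23 mL
EF = SV/EDV * 100 = 23/101 * 100
EF = 22.77%


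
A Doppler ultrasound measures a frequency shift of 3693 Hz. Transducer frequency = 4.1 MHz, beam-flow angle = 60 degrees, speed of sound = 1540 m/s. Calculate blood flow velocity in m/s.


v = fd * c / (2 * f0 * cos(theta))
v = 3693 * 1540 / (2 * 4.1000e+06 * cos(60))
v = 1.387 m/s


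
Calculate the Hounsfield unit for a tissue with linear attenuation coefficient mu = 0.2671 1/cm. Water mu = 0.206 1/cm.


HU = ((mu_tissue - mu_water) / mu_water) * 1000
HU = ((0.2671 - 0.206) / 0.206) * 1000
HU = 296.6


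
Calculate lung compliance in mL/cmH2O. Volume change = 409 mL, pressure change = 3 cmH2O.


C = dV / dP
C = 409 / 3
C = 136.3 mL/cmH2O


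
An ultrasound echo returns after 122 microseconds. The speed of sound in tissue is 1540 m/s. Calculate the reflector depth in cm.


depth = c * t / 2
t = 122 us = 1.2200e-04 s
depth = 1540 * 1.2200e-04 / 2
depth = 0.09394 m = 9.394 cm


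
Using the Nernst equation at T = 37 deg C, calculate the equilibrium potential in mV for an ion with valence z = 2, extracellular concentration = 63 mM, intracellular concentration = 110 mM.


E = (RT/(zF)) * ln(C_out/C_in)
T = 37 + 273.15 = 310.15 K
E = (8.314 * 310.15 / (2 * 96485)) * ln(63/110)
E = -7.448 mV


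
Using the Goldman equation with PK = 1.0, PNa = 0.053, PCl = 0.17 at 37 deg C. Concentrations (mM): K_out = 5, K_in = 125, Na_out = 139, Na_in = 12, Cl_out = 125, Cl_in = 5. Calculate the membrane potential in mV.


Vm = (RT/F)*ln((PK*Ko + PNa*Nao + PCl*Cli)/(PK*Ki + PNa*Nai + PCl*Clo))
Numer = 13.217, Denom = 146.886
Vm = -64.36 mV


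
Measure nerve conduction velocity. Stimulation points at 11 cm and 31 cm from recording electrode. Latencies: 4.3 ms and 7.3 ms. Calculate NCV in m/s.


Distance = (31 - 11) / 100 = 0.2 m
dt = (7.3 - 4.3) / 1000 = 0.003 s
NCV = dist / dt = 66.67 m/s


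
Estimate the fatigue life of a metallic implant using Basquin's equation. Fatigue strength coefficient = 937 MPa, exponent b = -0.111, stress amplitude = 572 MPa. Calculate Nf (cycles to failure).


sigma_a = sigma_f' * (2Nf)^b
2Nf = (sigma_a/sigma_f')^(1/b)
2Nf = (572/937)^(1/-0.111)
2Nf = 85.314546
Nf = 42.66


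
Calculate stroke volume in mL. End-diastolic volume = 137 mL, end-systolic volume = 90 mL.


SV = EDV - ESV
SV = 137 - 90
SV = 47 mL


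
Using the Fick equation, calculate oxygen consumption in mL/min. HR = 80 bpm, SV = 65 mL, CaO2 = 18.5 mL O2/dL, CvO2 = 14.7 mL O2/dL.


CO = HR*SV = 80*65/1000 = 5.2 L/min
a-v O2 diff = 18.5 - 14.7 = 3.8 mL/dL
VO2 = CO * (CaO2-CvO2) * 10 dL/L
VO2 = 5.2 * 3.8 * 10
VO2 = 197.6 mL/min


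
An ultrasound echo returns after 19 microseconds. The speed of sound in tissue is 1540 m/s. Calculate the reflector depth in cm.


depth = c * t / 2
t = 19 us = 1.9000e-05 s
depth = 1540 * 1.9000e-05 / 2
depth = 0.01463 m = 1.463 cm


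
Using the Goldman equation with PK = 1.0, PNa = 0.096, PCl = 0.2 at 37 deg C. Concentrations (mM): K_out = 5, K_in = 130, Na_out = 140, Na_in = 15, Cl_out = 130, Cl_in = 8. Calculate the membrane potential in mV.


Vm = (RT/F)*ln((PK*Ko + PNa*Nao + PCl*Cli)/(PK*Ki + PNa*Nai + PCl*Clo))
Numer = 20.04, Denom = 157.44
Vm = -55.09 mV


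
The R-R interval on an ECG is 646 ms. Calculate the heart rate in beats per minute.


HR = 60 / RR_interval(s)
RR = 646 ms = 0.646 s
HR = 60 / 0.646 = 92.88 bpm


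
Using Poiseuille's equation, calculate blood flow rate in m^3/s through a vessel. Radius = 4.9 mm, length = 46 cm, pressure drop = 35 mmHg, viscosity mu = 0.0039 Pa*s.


Q = pi*r^4*dP / (8*mu*L)
r = 0.0049 m, L = 0.46 m
dP = 35 mmHg = 4666.27 Pa
Q = 5.8883e-04 m^3/s


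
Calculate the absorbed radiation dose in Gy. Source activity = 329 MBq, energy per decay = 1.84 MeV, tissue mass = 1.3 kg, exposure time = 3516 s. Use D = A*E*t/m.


A = 329 MBq = 3.2900e+08 Bq
E = 1.84 MeV = 2.94768e-13 J
D = A*E*t/m = 3.2900e+08*2.94768e-13*3516/1.3
D = 0.2623 Gy


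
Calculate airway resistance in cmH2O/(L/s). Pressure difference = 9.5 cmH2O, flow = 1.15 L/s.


R = dP / flow
R = 9.5 / 1.15
R = 8.261 cmH2O/(L/s)


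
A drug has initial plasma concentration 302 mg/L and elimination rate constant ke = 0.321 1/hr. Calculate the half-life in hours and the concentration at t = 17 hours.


t_half = ln(2) / ke = 0.693147 / 0.321 = 2.159 hr
C(t) = C0 * exp(-ke*t) = 302 * exp(-0.321*17)
C(17) = 1.288 mg/L


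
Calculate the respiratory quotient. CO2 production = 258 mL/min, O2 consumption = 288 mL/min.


RQ = VCO2 / VO2
RQ = 258 / 288
RQ = 0.8958


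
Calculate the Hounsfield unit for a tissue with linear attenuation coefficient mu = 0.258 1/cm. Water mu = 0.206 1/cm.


HU = ((mu_tissue - mu_water) / mu_water) * 1000
HU = ((0.258 - 0.206) / 0.206) * 1000
HU = 252.4


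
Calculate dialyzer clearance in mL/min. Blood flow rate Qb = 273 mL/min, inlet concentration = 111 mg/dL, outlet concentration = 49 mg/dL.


K = Qb * (Cb_in - Cb_out) / Cb_in
K = 273 * (111 - 49) / 111
K = 152.5 mL/min


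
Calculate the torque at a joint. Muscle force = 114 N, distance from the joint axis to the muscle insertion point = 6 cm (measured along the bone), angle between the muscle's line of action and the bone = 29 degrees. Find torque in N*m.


Torque = F * d * sin(theta)   (moment arm = d*sin(theta))
d = 6 cm = 0.06 m
Torque = 114 * 0.06 * sin(29)
Torque = 3.316 N*m


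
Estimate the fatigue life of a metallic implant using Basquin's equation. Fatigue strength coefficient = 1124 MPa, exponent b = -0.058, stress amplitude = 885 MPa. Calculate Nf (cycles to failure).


sigma_a = sigma_f' * (2Nf)^b
2Nf = (sigma_a/sigma_f')^(1/b)
2Nf = (885/1124)^(1/-0.058)
2Nf = 61.666943
Nf = 30.83


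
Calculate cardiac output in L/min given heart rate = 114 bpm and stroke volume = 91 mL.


CO = HR * SV
CO = 114 * 91 / 1000
CO = 10.37 L/min


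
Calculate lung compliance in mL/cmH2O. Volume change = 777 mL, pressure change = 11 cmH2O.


C = dV / dP
C = 777 / 11
C = 70.64 mL/cmH2O


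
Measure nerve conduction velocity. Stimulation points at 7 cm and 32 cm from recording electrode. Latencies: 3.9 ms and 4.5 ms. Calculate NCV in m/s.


Distance = (32 - 7) / 100 = 0.25 m
dt = (4.5 - 3.9) / 1000 = 6.0000e-04 s
NCV = dist / dt = 416.7 m/s


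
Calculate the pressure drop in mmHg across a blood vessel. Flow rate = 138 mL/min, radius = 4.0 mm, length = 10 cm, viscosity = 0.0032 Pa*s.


dP = 8*mu*L*Q / (pi*r^4)
Q = 138 mL/min = 2.3e-06 m^3/s
dP = 7.32113 Pa = 7.32113 / 133.322 mmHg = 0.05491 mmHg


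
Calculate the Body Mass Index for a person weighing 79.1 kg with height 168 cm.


BMI = weight / height^2
height = 168 cm = 1.68 m
BMI = 79.1 / 1.68^2
BMI = 28.03 kg/m^2


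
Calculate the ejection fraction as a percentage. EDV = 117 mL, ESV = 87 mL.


SV = EDV - ESV = 117 - 87 = 30 mL
EF = SV/EDV * 100 = 30/117 * 100
EF = 25.64%


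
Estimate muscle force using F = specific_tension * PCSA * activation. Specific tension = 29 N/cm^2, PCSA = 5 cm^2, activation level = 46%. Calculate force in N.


F = sigma * PCSA * activation
F = 29 * 5 * 0.46
F = 66.7 N


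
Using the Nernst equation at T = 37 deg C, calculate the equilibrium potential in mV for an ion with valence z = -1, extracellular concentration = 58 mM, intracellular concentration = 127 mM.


E = (RT/(zF)) * ln(C_out/C_in)
T = 37 + 273.15 = 310.15 K
E = (8.314 * 310.15 / (-1 * 96485)) * ln(58/127)
E = 20.95 mV


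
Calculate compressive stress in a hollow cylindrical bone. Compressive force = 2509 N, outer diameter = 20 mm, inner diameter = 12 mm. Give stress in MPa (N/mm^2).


A = pi*(r_o^2 - r_i^2)
r_o = 10 mm, r_i = 6 mm
A = 201.062 mm^2
sigma = F/A = 2509 / 201.062
sigma = 12.48 MPa


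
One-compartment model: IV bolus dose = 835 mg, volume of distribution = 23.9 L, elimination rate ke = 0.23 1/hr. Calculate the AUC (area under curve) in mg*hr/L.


C0 = Dose/Vd = 835/23.9 = 34.9372 mg/L
AUC = C0/ke = 34.9372/0.23
AUC = 151.9 mg*hr/L


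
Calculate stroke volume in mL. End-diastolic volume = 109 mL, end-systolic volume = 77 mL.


SV = EDV - ESV
SV = 109 - 77
SV = 32 mL


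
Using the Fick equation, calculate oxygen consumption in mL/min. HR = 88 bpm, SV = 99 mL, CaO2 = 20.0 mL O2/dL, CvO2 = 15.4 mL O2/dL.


CO = HR*SV = 88*99/1000 = 8.712 L/min
a-v O2 diff = 20.0 - 15.4 = 4.6 mL/dL
VO2 = CO * (CaO2-CvO2) * 10 dL/L
VO2 = 8.712 * 4.6 * 10
VO2 = 400.8 mL/min


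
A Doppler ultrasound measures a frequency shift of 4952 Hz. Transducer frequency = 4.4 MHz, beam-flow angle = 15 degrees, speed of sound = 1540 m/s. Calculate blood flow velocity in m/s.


v = fd * c / (2 * f0 * cos(theta))
v = 4952 * 1540 / (2 * 4.4000e+06 * cos(15))
v = 0.8972 m/s


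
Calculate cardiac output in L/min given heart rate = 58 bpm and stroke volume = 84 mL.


CO = HR * SV
CO = 58 * 84 / 1000
CO = 4.872 L/min


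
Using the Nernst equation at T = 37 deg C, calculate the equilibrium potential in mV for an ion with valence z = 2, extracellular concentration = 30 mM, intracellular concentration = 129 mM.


E = (RT/(zF)) * ln(C_out/C_in)
T = 37 + 273.15 = 310.15 K
E = (8.314 * 310.15 / (2 * 96485)) * ln(30/129)
E = -19.49 mV


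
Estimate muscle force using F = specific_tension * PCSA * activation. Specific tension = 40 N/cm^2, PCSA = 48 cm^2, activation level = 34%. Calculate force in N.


F = sigma * PCSA * activation
F = 40 * 48 * 0.34
F = 652.8 N


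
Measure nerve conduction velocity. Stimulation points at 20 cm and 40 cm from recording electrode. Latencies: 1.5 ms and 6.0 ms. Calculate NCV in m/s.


Distance = (40 - 20) / 100 = 0.2 m
dt = (6.0 - 1.5) / 1000 = 0.0045 s
NCV = dist / dt = 44.44 m/s


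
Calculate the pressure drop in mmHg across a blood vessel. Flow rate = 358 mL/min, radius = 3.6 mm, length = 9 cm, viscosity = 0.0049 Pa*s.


dP = 8*mu*L*Q / (pi*r^4)
Q = 358 mL/min = 5.96667e-06 m^3/s
dP = 39.8934 Pa = 39.8934 / 133.322 mmHg = 0.2992 mmHg


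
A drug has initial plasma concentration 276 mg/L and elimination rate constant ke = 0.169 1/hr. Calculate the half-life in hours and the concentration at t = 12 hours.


t_half = ln(2) / ke = 0.693147 / 0.169 = 4.101 hr
C(t) = C0 * exp(-ke*t) = 276 * exp(-0.169*12)
C(12) = 36.32 mg/L


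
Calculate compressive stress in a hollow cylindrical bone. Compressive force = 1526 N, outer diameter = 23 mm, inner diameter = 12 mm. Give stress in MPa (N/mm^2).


A = pi*(r_o^2 - r_i^2)
r_o = 11.5 mm, r_i = 6 mm
A = 302.378 mm^2
sigma = F/A = 1526 / 302.378
sigma = 5.047 MPa


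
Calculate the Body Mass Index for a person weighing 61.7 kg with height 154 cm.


BMI = weight / height^2
height = 154 cm = 1.54 m
BMI = 61.7 / 1.54^2
BMI = 26.02 kg/m^2


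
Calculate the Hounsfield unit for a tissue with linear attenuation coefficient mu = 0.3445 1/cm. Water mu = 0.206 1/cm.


HU = ((mu_tissue - mu_water) / mu_water) * 1000
HU = ((0.3445 - 0.206) / 0.206) * 1000
HU = 672.3


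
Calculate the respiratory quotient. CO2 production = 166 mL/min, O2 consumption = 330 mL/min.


RQ = VCO2 / VO2
RQ = 166 / 330
RQ = 0.503


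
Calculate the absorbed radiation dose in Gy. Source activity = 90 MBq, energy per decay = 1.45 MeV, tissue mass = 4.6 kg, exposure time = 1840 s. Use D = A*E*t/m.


A = 90 MBq = 9.0000e+07 Bq
E = 1.45 MeV = 2.3229e-13 J
D = A*E*t/m = 9.0000e+07*2.3229e-13*1840/4.6
D = 0.008362 Gy


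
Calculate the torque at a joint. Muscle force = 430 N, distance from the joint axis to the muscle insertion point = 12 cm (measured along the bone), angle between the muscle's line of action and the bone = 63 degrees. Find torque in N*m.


Torque = F * d * sin(theta)   (moment arm = d*sin(theta))
d = 12 cm = 0.12 m
Torque = 430 * 0.12 * sin(63)
Torque = 45.98 N*m


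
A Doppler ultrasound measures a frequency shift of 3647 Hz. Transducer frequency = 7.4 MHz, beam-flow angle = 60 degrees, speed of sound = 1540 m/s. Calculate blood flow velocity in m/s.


v = fd * c / (2 * f0 * cos(theta))
v = 3647 * 1540 / (2 * 7.4000e+06 * cos(60))
v = 0.759 m/s


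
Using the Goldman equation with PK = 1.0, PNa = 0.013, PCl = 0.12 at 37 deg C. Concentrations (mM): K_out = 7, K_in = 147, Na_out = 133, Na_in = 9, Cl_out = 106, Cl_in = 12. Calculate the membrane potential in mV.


Vm = (RT/F)*ln((PK*Ko + PNa*Nao + PCl*Cli)/(PK*Ki + PNa*Nai + PCl*Clo))
Numer = 10.169, Denom = 159.837
Vm = -73.62 mV


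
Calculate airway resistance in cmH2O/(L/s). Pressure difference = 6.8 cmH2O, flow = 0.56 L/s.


R = dP / flow
R = 6.8 / 0.56
R = 12.14 cmH2O/(L/s)


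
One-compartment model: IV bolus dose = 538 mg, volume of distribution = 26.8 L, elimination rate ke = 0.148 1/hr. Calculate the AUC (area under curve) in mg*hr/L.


C0 = Dose/Vd = 538/26.8 = 20.0746 mg/L
AUC = C0/ke = 20.0746/0.148
AUC = 135.6 mg*hr/L


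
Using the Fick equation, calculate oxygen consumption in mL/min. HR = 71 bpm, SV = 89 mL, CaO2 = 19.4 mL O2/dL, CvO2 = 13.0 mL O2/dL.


CO = HR*SV = 71*89/1000 = 6.319 L/min
a-v O2 diff = 19.4 - 13.0 = 6.4 mL/dL
VO2 = CO * (CaO2-CvO2) * 10 dL/L
VO2 = 6.319 * 6.4 * 10
VO2 = 404.4 mL/min


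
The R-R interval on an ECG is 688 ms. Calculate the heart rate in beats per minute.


HR = 60 / RR_interval(s)
RR = 688 ms = 0.688 s
HR = 60 / 0.688 = 87.21 bpm


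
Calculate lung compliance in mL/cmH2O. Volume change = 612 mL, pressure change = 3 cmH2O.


C = dV / dP
C = 612 / 3
C = 204 mL/cmH2O


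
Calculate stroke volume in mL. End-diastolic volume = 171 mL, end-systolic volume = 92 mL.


SV = EDV - ESV
SV = 171 - 92
SV = 79 mL


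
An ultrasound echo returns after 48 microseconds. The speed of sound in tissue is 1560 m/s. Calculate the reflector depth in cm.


depth = c * t / 2
t = 48 us = 4.8000e-05 s
depth = 1560 * 4.8000e-05 / 2
depth = 0.03744 m = 3.744 cm


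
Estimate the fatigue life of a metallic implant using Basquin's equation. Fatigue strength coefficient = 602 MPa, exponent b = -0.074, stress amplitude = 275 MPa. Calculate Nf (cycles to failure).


sigma_a = sigma_f' * (2Nf)^b
2Nf = (sigma_a/sigma_f')^(1/b)
2Nf = (275/602)^(1/-0.074)
2Nf = 39642.353
Nf = 1.982e+04


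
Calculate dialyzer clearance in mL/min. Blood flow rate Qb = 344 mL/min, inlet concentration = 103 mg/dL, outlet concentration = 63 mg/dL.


K = Qb * (Cb_in - Cb_out) / Cb_in
K = 344 * (103 - 63) / 103
K = 133.6 mL/min


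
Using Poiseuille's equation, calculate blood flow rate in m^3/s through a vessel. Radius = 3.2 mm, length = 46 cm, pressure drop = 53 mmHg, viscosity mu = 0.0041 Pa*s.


Q = pi*r^4*dP / (8*mu*L)
r = 0.0032 m, L = 0.46 m
dP = 53 mmHg = 7066.066 Pa
Q = 1.5428e-04 m^3/s


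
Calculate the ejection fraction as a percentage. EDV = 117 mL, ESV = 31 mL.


SV = EDV - ESV = 117 - 31 = 86 mL
EF = SV/EDV * 100 = 86/117 * 100
EF = 73.5%


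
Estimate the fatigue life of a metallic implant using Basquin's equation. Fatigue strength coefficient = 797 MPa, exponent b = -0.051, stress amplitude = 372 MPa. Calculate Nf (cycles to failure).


sigma_a = sigma_f' * (2Nf)^b
2Nf = (sigma_a/sigma_f')^(1/b)
2Nf = (372/797)^(1/-0.051)
2Nf = 3079902
Nf = 1.5400e+06


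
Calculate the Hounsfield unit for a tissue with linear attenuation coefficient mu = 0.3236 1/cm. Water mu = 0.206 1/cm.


HU = ((mu_tissue - mu_water) / mu_water) * 1000
HU = ((0.3236 - 0.206) / 0.206) * 1000
HU = 570.9


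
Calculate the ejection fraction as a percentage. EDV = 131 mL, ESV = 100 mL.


SV = EDV - ESV = 131 - 100 = 31 mL
EF = SV/EDV * 100 = 31/131 * 100
EF = 23.66%


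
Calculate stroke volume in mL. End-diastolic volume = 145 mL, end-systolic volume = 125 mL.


SV = EDV - ESV
SV = 145 - 125
SV = 20 mL


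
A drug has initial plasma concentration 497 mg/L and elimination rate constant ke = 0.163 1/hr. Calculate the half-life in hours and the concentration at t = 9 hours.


t_half = ln(2) / ke = 0.693147 / 0.163 = 4.252 hr
C(t) = C0 * exp(-ke*t) = 497 * exp(-0.163*9)
C(9) = 114.6 mg/L


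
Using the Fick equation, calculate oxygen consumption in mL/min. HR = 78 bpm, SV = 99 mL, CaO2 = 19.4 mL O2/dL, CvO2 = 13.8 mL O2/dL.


CO = HR*SV = 78*99/1000 = 7.722 L/min
a-v O2 diff = 19.4 - 13.8 = 5.6 mL/dL
VO2 = CO * (CaO2-CvO2) * 10 dL/L
VO2 = 7.722 * 5.6 * 10
VO2 = 432.4 mL/min


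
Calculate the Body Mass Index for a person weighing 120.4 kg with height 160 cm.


BMI = weight / height^2
height = 160 cm = 1.6 m
BMI = 120.4 / 1.6^2
BMI = 47.03 kg/m^2


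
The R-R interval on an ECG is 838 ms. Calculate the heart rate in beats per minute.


HR = 60 / RR_interval(s)
RR = 838 ms = 0.838 s
HR = 60 / 0.838 = 71.6 bpm


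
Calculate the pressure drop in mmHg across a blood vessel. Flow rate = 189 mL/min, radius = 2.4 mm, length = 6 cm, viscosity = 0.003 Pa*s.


dP = 8*mu*L*Q / (pi*r^4)
Q = 189 mL/min = 3.15e-06 m^3/s
dP = 43.5189 Pa = 43.5189 / 133.322 mmHg = 0.3264 mmHg


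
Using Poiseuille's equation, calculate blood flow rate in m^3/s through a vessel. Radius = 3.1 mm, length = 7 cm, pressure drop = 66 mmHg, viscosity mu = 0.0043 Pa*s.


Q = pi*r^4*dP / (8*mu*L)
r = 0.0031 m, L = 0.07 m
dP = 66 mmHg = 8799.252 Pa
Q = 0.00106 m^3/s


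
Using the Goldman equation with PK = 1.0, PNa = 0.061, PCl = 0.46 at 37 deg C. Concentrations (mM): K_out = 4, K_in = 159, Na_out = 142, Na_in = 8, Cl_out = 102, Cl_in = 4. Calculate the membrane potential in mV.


Vm = (RT/F)*ln((PK*Ko + PNa*Nao + PCl*Cli)/(PK*Ki + PNa*Nai + PCl*Clo))
Numer = 14.502, Denom = 206.408
Vm = -70.97 mV


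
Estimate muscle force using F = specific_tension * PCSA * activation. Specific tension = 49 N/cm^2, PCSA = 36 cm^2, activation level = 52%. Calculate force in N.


F = sigma * PCSA * activation
F = 49 * 36 * 0.52
F = 917.3 N


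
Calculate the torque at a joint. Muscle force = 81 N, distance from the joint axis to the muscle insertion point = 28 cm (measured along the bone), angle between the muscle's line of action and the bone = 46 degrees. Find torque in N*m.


Torque = F * d * sin(theta)   (moment arm = d*sin(theta))
d = 28 cm = 0.28 m
Torque = 81 * 0.28 * sin(46)
Torque = 16.31 N*m


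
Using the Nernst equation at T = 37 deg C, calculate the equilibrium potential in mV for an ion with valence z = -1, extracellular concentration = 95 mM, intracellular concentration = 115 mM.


E = (RT/(zF)) * ln(C_out/C_in)
T = 37 + 273.15 = 310.15 K
E = (8.314 * 310.15 / (-1 * 96485)) * ln(95/115)
E = 5.106 mV


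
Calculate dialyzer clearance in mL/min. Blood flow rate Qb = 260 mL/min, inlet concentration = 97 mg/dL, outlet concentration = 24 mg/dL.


K = Qb * (Cb_in - Cb_out) / Cb_in
K = 260 * (97 - 24) / 97
K = 195.7 mL/min


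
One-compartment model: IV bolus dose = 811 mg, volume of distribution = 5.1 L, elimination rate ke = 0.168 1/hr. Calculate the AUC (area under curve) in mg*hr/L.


C0 = Dose/Vd = 811/5.1 = 159.02 mg/L
AUC = C0/ke = 159.02/0.168
AUC = 946.5 mg*hr/L


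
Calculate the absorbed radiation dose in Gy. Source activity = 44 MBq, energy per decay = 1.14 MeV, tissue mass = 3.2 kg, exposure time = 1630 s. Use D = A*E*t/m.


A = 44 MBq = 4.4000e+07 Bq
E = 1.14 MeV = 1.82628e-13 J
D = A*E*t/m = 4.4000e+07*1.82628e-13*1630/3.2
D = 0.004093 Gy


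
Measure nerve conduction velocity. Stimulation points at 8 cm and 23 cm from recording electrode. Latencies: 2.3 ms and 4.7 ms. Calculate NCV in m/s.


Distance = (23 - 8) / 100 = 0.15 m
dt = (4.7 - 2.3) / 1000 = 0.0024 s
NCV = dist / dt = 62.5 m/s


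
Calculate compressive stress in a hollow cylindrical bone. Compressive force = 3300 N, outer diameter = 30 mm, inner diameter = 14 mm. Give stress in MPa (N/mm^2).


A = pi*(r_o^2 - r_i^2)
r_o = 15 mm, r_i = 7 mm
A = 552.92 mm^2
sigma = F/A = 3300 / 552.92
sigma = 5.968 MPa


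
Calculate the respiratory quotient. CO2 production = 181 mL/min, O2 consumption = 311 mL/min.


RQ = VCO2 / VO2
RQ = 181 / 311
RQ = 0.582


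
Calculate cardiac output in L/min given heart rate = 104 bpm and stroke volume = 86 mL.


CO = HR * SV
CO = 104 * 86 / 1000
CO = 8.944 L/min


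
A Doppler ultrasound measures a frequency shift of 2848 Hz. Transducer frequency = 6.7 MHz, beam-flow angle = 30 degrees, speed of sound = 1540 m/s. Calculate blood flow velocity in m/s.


v = fd * c / (2 * f0 * cos(theta))
v = 2848 * 1540 / (2 * 6.7000e+06 * cos(30))
v = 0.3779 m/s


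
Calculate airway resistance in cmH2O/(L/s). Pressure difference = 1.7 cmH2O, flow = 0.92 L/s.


R = dP / flow
R = 1.7 / 0.92
R = 1.848 cmH2O/(L/s)


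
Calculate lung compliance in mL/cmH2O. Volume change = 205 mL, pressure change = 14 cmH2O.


C = dV / dP
C = 205 / 14
C = 14.64 mL/cmH2O


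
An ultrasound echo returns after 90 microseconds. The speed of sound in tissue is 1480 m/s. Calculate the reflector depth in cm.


depth = c * t / 2
t = 90 us = 9.0000e-05 s
depth = 1480 * 9.0000e-05 / 2
depth = 0.0666 m = 6.66 cm


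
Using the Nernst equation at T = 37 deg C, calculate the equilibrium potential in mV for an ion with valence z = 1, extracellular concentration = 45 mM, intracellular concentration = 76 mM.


E = (RT/(zF)) * ln(C_out/C_in)
T = 37 + 273.15 = 310.15 K
E = (8.314 * 310.15 / (1 * 96485)) * ln(45/76)
E = -14.01 mV


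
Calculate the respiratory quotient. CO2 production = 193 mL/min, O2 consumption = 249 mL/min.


RQ = VCO2 / VO2
RQ = 193 / 249
RQ = 0.7751


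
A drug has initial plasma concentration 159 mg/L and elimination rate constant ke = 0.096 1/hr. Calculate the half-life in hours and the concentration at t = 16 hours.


t_half = ln(2) / ke = 0.693147 / 0.096 = 7.22 hr
C(t) = C0 * exp(-ke*t) = 159 * exp(-0.096*16)
C(16) = 34.22 mg/L


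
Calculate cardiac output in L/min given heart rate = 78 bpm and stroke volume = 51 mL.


CO = HR * SV
CO = 78 * 51 / 1000
CO = 3.978 L/min


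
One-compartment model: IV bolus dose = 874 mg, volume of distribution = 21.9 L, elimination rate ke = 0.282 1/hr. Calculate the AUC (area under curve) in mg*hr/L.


C0 = Dose/Vd = 874/21.9 = 39.9087 mg/L
AUC = C0/ke = 39.9087/0.282
AUC = 141.5 mg*hr/L


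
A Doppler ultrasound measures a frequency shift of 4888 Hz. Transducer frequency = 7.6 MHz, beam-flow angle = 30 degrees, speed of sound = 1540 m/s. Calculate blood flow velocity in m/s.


v = fd * c / (2 * f0 * cos(theta))
v = 4888 * 1540 / (2 * 7.6000e+06 * cos(30))
v = 0.5718 m/s


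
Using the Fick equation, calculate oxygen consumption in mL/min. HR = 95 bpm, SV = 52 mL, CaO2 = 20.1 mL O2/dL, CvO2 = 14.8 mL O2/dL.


CO = HR*SV = 95*52/1000 = 4.94 L/min
a-v O2 diff = 20.1 - 14.8 = 5.3 mL/dL
VO2 = CO * (CaO2-CvO2) * 10 dL/L
VO2 = 4.94 * 5.3 * 10
VO2 = 261.8 mL/min


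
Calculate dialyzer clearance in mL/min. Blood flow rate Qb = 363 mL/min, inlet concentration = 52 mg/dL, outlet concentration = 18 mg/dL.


K = Qb * (Cb_in - Cb_out) / Cb_in
K = 363 * (52 - 18) / 52
K = 237.3 mL/min


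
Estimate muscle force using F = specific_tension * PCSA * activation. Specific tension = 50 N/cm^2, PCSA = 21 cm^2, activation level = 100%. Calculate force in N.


F = sigma * PCSA * activation
F = 50 * 21 * 1
F = 1050 N


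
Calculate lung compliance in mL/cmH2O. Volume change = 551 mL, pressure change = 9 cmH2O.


C = dV / dP
C = 551 / 9
C = 61.22 mL/cmH2O


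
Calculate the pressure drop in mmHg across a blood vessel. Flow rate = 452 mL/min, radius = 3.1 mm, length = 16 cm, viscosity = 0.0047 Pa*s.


dP = 8*mu*L*Q / (pi*r^4)
Q = 452 mL/min = 7.53333e-06 m^3/s
dP = 156.206 Pa = 156.206 / 133.322 mmHg = 1.172 mmHg


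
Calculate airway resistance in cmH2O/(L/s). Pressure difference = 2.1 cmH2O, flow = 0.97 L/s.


R = dP / flow
R = 2.1 / 0.97
R = 2.165 cmH2O/(L/s)


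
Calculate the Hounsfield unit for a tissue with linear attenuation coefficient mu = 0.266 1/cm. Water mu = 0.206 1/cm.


HU = ((mu_tissue - mu_water) / mu_water) * 1000
HU = ((0.266 - 0.206) / 0.206) * 1000
HU = 291.3


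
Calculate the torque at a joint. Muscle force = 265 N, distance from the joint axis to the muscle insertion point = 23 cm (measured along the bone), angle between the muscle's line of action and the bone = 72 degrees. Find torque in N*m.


Torque = F * d * sin(theta)   (moment arm = d*sin(theta))
d = 23 cm = 0.23 m
Torque = 265 * 0.23 * sin(72)
Torque = 57.97 N*m
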